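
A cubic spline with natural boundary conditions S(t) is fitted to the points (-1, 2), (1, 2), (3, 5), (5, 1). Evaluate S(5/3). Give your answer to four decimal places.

3.1432

With M_i denoting the second derivative at x_i, h_i = 2, 2, 2, and Δ_i = (y_(i+1) − y_i)/h_i = 0, 3/2, -2:
  2·M_0 + 8·M_1 + 2·M_2 = 6(Δ_1 - Δ_0) = 9
  2·M_1 + 8·M_2 + 2·M_3 = 6(Δ_2 - Δ_1) = -21
Natural end conditions: M_0 = M_3 = 0.
Hence M_0 = 0, M_1 = 19/10, M_2 = -31/10, M_3 = 0.
On [1, 3], S(t) = 2 + 19/15·(t - 1) + 19/20·(t - 1)² - 5/12·(t - 1)³.
With (t - 1) = 2/3: S(5/3) = 1273/405.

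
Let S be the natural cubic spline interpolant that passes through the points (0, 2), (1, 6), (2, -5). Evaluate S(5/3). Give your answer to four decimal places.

-0.2222

Put M_i = S'' at the i-th knot. Here h = (1, 1) and Δ = (4, -11), so the interior equations h_(i-1)·M_(i-1) + 2(h_(i-1)+h_i)·M_i + h_i·M_(i+1) = 6(Δ_i − Δ_(i-1)) read
  1·M_0 + 4·M_1 + 1·M_2 = 6(Δ_1 - Δ_0) = -90
Natural end conditions: M_0 = M_2 = 0.
Solving: M_0 = 0, M_1 = -45/2, M_2 = 0.
On [1, 2], S(x) = 6 - 7/2·(x - 1) - 45/4·(x - 1)² + 15/4·(x - 1)³.
With (x - 1) = 2/3: S(5/3) = -2/9.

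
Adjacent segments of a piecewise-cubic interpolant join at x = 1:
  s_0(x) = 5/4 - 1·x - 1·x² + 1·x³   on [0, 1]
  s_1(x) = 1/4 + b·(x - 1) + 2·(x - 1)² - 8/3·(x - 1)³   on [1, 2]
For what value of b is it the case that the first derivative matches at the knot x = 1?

0

s_0'(x) = -1 - 2·x + 3·x², so s_0'(1) = 0. On the right, s_1'(1) = b, so b = 0.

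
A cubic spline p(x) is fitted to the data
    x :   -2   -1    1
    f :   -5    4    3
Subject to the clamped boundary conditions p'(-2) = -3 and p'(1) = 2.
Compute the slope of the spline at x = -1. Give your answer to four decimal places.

9.4167

With M_i denoting the second derivative at x_i, h_i = 1, 2, and Δ_i = (y_(i+1) − y_i)/h_i = 9, -1/2:
  1·M_0 + 6·M_1 + 2·M_2 = 6(Δ_1 - Δ_0) = -57
Clamped end conditions give two more equations: 2h_0·M_0 + h_0·M_1 = 6(Δ_0 - p'(-2)) = 72 and h_1·M_1 + 2h_1·M_2 = 6(p'(1) - Δ_1) = 15.
Hence M_0 = 283/6, M_1 = -67/3, M_2 = 179/12.
On [-1, 1], p'(x) = b_1 + 2c_1·(x + 1) + 3d_1·(x + 1)² with b_1 = Δ_1 - h_1(2M_1 + M_2)/6 = 113/12, c_1 = M_1/2 = -67/6, d_1 = (M_2 - M_1)/(6h_1) = 149/48. So p'(-1) = 113/12.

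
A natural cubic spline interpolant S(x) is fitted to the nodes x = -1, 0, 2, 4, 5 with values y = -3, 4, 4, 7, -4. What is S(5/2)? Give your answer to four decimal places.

Put m_i = S'' at the i-th knot. Here h = (1, 2, 2, 1) and Δ = (7, 0, 3/2, -11), so the interior equations h_(i-1)·m_(i-1) + 2(h_(i-1)+h_i)·m_i + h_i·m_(i+1) = 6(Δ_i − Δ_(i-1)) read
  1·m_0 + 6·m_1 + 2·m_2 = 6(Δ_1 - Δ_0) = -42
  2·m_1 + 8·m_2 + 2·m_3 = 6(Δ_2 - Δ_1) = 9
  2·m_2 + 6·m_3 + 1·m_4 = 6(Δ_3 - Δ_2) = -75
Natural end conditions: m_0 = m_4 = 0.
Forward elimination and back-substitution give m_0 = 0, m_1 = -47/5, m_2 = 36/5, m_3 = -149/10, m_4 = 0.
On [2, 4], S(x) = 4 + 5/3·(x - 2) + 18/5·(x - 2)² - 221/120·(x - 2)³.
With (x - 2) = 1/2: S(5/2) = 1761/320.

5.5031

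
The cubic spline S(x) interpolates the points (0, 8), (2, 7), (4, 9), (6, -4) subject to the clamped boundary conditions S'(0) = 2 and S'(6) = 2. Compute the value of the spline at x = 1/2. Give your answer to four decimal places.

8.3031

With M_i denoting the second derivative at x_i, h_i = 2, 2, 2, and Δ_i = (y_(i+1) − y_i)/h_i = -1/2, 1, -13/2:
  2·M_0 + 8·M_1 + 2·M_2 = 6(Δ_1 - Δ_0) = 9
  2·M_1 + 8·M_2 + 2·M_3 = 6(Δ_2 - Δ_1) = -45
Clamped end conditions give two more equations: 2h_0·M_0 + h_0·M_1 = 6(Δ_0 - S'(0)) = -15 and h_2·M_2 + 2h_2·M_3 = 6(S'(6) - Δ_2) = 51.
Solving the tridiagonal system: M_0 = -33/5, M_1 = 57/10, M_2 = -117/10, M_3 = 93/5.
On [0, 2], S(x) = 8 + 2·x - 33/10·x² + 41/40·x³.
With x = 1/2: S(1/2) = 2657/320.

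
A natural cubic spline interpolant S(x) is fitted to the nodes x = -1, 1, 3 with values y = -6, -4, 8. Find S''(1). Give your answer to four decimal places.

Write M_i for S''(x_i). With h_i = 2, 2 and divided differences Δ_i = 1, 6, the continuity of S' gives the tridiagonal system
  2·M_0 + 8·M_1 + 2·M_2 = 6(Δ_1 - Δ_0) = 30
Natural end conditions: M_0 = M_2 = 0.
Forward elimination and back-substitution give M_0 = 0, M_1 = 15/4, M_2 = 0.

3.7500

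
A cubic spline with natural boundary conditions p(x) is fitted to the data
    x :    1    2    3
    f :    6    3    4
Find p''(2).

Put M_i = p'' at the i-th knot. Here h = (1, 1) and Δ = (-3, 1), so the interior equations h_(i-1)·M_(i-1) + 2(h_(i-1)+h_i)·M_i + h_i·M_(i+1) = 6(Δ_i − Δ_(i-1)) read
  1·M_0 + 4·M_1 + 1·M_2 = 6(Δ_1 - Δ_0) = 24
Natural end conditions: M_0 = M_2 = 0.
Forward elimination and back-substitution give M_0 = 0, M_1 = 6, M_2 = 0.

6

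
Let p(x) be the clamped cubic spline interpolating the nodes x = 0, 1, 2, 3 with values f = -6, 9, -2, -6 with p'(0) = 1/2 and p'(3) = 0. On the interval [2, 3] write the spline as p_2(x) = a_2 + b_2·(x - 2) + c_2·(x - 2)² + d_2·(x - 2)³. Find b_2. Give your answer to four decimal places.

-12.7667

Put m_i = p'' at the i-th knot. Here h = (1, 1, 1) and Δ = (15, -11, -4), so the interior equations h_(i-1)·m_(i-1) + 2(h_(i-1)+h_i)·m_i + h_i·m_(i+1) = 6(Δ_i − Δ_(i-1)) read
  1·m_0 + 4·m_1 + 1·m_2 = 6(Δ_1 - Δ_0) = -156
  1·m_1 + 4·m_2 + 1·m_3 = 6(Δ_2 - Δ_1) = 42
Clamped end conditions give two more equations: 2h_0·m_0 + h_0·m_1 = 6(Δ_0 - p'(0)) = 87 and h_2·m_2 + 2h_2·m_3 = 6(p'(3) - Δ_2) = 24.
Solving: m_0 = 1138/15, m_1 = -971/15, m_2 = 406/15, m_3 = -23/15.
On [2, 3], with p_2(x) = a_2 + b_2·(x - 2) + c_2·(x - 2)² + d_2·(x - 2)³: c_2 = m_2/2 = 203/15, d_2 = (m_3 - m_2)/(6h_2) = -143/30, b_2 = Δ_2 - h_2(2m_2 + m_3)/6 = -383/30.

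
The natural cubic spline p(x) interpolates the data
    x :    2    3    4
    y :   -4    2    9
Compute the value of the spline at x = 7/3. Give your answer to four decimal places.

Write m_i for p''(x_i). With h_i = 1, 1 and divided differences Δ_i = 6, 7, the continuity of p' gives the tridiagonal system
  1·m_0 + 4·m_1 + 1·m_2 = 6(Δ_1 - Δ_0) = 6
Natural end conditions: m_0 = m_2 = 0.
Forward elimination and back-substitution give m_0 = 0, m_1 = 3/2, m_2 = 0.
On [2, 3], p(x) = -4 + 23/4·(x - 2) + 0·(x - 2)² + 1/4·(x - 2)³.
With (x - 2) = 1/3: p(7/3) = -56/27.

-2.0741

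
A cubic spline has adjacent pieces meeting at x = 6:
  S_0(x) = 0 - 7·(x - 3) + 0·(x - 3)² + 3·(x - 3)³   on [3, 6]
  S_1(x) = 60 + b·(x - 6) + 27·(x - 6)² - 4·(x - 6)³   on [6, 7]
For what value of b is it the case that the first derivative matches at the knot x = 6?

74

S_0'(x) = -7 + 0·(x - 3) + 9·(x - 3)², so S_0'(6) = 74. On the right, S_1'(6) = b, so b = 74.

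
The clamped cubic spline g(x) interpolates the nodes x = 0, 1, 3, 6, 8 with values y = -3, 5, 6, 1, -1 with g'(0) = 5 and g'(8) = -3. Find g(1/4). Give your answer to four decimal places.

-1.3754

Write m_i for g''(x_i). With h_i = 1, 2, 3, 2 and divided differences Δ_i = 8, 1/2, -5/3, -1, the continuity of g' gives the tridiagonal system
  1·m_0 + 6·m_1 + 2·m_2 = 6(Δ_1 - Δ_0) = -45
  2·m_1 + 10·m_2 + 3·m_3 = 6(Δ_2 - Δ_1) = -13
  3·m_2 + 10·m_3 + 2·m_4 = 6(Δ_3 - Δ_2) = 4
Clamped end conditions give two more equations: 2h_0·m_0 + h_0·m_1 = 6(Δ_0 - g'(0)) = 18 and h_3·m_3 + 2h_3·m_4 = 6(g'(8) - Δ_3) = -12.
Hence m_0 = 3817/273, m_1 = -2720/273, m_2 = 109/273, m_3 = 89/91, m_4 = -635/182.
On [0, 1], g(x) = -3 + 5·x + 3817/546·x² - 2179/546·x³.
With x = 1/4: g(1/4) = -16021/11648.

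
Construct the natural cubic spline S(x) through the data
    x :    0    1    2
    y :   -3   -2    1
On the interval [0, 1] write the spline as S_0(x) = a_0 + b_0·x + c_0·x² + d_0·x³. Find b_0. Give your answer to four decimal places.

0.5000

Let M_i = S''(x_i). Step sizes h_i = 1, 1; slopes of the chords Δ_i = (y_(i+1) - y_i)/h_i = 1, 3.
  1·M_0 + 4·M_1 + 1·M_2 = 6(Δ_1 - Δ_0) = 12
Natural end conditions: M_0 = M_2 = 0.
Solving: M_0 = 0, M_1 = 3, M_2 = 0.
On [0, 1], with S_0(x) = a_0 + b_0·x + c_0·x² + d_0·x³: c_0 = M_0/2 = 0, d_0 = (M_1 - M_0)/(6h_0) = 1/2, b_0 = Δ_0 - h_0(2M_0 + M_1)/6 = 1/2.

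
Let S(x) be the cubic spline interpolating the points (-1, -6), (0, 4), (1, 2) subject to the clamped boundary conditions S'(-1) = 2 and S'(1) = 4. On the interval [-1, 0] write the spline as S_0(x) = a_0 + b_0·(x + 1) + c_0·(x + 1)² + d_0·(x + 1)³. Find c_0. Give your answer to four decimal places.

21.5000

Write σ_i for S''(x_i). With h_i = 1, 1 and divided differences Δ_i = 10, -2, the continuity of S' gives the tridiagonal system
  1·σ_0 + 4·σ_1 + 1·σ_2 = 6(Δ_1 - Δ_0) = -72
Clamped end conditions give two more equations: 2h_0·σ_0 + h_0·σ_1 = 6(Δ_0 - S'(-1)) = 48 and h_1·σ_1 + 2h_1·σ_2 = 6(S'(1) - Δ_1) = 36.
Solving the tridiagonal system: σ_0 = 43, σ_1 = -38, σ_2 = 37.
On [-1, 0], with S_0(x) = a_0 + b_0·(x + 1) + c_0·(x + 1)² + d_0·(x + 1)³: c_0 = σ_0/2 = 43/2, d_0 = (σ_1 - σ_0)/(6h_0) = -27/2, b_0 = Δ_0 - h_0(2σ_0 + σ_1)/6 = 2.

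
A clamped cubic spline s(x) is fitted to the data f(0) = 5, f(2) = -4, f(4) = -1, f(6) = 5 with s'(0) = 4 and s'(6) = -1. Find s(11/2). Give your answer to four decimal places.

With M_i denoting the second derivative at x_i, h_i = 2, 2, 2, and Δ_i = (y_(i+1) − y_i)/h_i = -9/2, 3/2, 3:
  2·M_0 + 8·M_1 + 2·M_2 = 6(Δ_1 - Δ_0) = 36
  2·M_1 + 8·M_2 + 2·M_3 = 6(Δ_2 - Δ_1) = 9
Clamped end conditions give two more equations: 2h_0·M_0 + h_0·M_1 = 6(Δ_0 - s'(0)) = -51 and h_2·M_2 + 2h_2·M_3 = 6(s'(6) - Δ_2) = -24.
Hence M_0 = -256/15, M_1 = 259/30, M_2 = 8/15, M_3 = -94/15.
On [4, 6], s(x) = -1 + 71/15·(x - 4) + 4/15·(x - 4)² - 17/30·(x - 4)³.
With (x - 4) = 3/2: s(11/2) = 383/80.

4.7875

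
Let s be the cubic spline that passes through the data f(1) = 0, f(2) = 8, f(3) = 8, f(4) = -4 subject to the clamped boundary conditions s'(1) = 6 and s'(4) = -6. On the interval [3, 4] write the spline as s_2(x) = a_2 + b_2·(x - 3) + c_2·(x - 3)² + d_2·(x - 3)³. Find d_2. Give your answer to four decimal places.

8.8000

Write m_i for s''(x_i). With h_i = 1, 1, 1 and divided differences Δ_i = 8, 0, -12, the continuity of s' gives the tridiagonal system
  1·m_0 + 4·m_1 + 1·m_2 = 6(Δ_1 - Δ_0) = -48
  1·m_1 + 4·m_2 + 1·m_3 = 6(Δ_2 - Δ_1) = -72
Clamped end conditions give two more equations: 2h_0·m_0 + h_0·m_1 = 6(Δ_0 - s'(1)) = 12 and h_2·m_2 + 2h_2·m_3 = 6(s'(4) - Δ_2) = 36.
Solving: m_0 = 52/5, m_1 = -44/5, m_2 = -116/5, m_3 = 148/5.
On [3, 4], with s_2(x) = a_2 + b_2·(x - 3) + c_2·(x - 3)² + d_2·(x - 3)³: c_2 = m_2/2 = -58/5, d_2 = (m_3 - m_2)/(6h_2) = 44/5, b_2 = Δ_2 - h_2(2m_2 + m_3)/6 = -46/5.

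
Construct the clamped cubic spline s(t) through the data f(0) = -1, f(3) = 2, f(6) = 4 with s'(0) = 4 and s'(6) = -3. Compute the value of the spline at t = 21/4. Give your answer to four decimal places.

5.0938

Let M_i = s''(x_i). Step sizes h_i = 3, 3; slopes of the chords Δ_i = (y_(i+1) - y_i)/h_i = 1, 2/3.
  3·M_0 + 12·M_1 + 3·M_2 = 6(Δ_1 - Δ_0) = -2
Clamped end conditions give two more equations: 2h_0·M_0 + h_0·M_1 = 6(Δ_0 - s'(0)) = -18 and h_1·M_1 + 2h_1·M_2 = 6(s'(6) - Δ_1) = -22.
Solving: M_0 = -4, M_1 = 2, M_2 = -14/3.
On [3, 6], s(t) = 2 + 1·(t - 3) + 1·(t - 3)² - 10/27·(t - 3)³.
With (t - 3) = 9/4: s(21/4) = 163/32.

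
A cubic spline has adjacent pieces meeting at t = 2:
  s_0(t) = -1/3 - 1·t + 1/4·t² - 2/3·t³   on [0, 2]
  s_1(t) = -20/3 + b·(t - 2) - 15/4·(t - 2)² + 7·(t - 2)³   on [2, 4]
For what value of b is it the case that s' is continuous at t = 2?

-8

s_0'(t) = -1 + 1/2·t - 2·t², so s_0'(2) = -8. On the right, s_1'(2) = b, so b = -8.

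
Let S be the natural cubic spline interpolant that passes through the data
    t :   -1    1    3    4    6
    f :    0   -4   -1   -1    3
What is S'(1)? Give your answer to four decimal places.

Write σ_i for S''(x_i). With h_i = 2, 2, 1, 2 and divided differences Δ_i = -2, 3/2, 0, 2, the continuity of S' gives the tridiagonal system
  2·σ_0 + 8·σ_1 + 2·σ_2 = 6(Δ_1 - Δ_0) = 21
  2·σ_1 + 6·σ_2 + 1·σ_3 = 6(Δ_2 - Δ_1) = -9
  1·σ_2 + 6·σ_3 + 2·σ_4 = 6(Δ_3 - Δ_2) = 12
Natural end conditions: σ_0 = σ_4 = 0.
Hence σ_0 = 0, σ_1 = 867/256, σ_2 = -195/64, σ_3 = 321/128, σ_4 = 0.
On [1, 3], S'(t) = b_1 + 2c_1·(t - 1) + 3d_1·(t - 1)² with b_1 = Δ_1 - h_1(2σ_1 + σ_2)/6 = 33/128, c_1 = σ_1/2 = 867/512, d_1 = (σ_2 - σ_1)/(6h_1) = -549/1024. So S'(1) = 33/128.

0.2578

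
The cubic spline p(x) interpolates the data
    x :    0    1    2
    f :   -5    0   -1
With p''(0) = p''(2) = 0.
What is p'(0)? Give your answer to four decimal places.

6.5000

Put σ_i = p'' at the i-th knot. Here h = (1, 1) and Δ = (5, -1), so the interior equations h_(i-1)·σ_(i-1) + 2(h_(i-1)+h_i)·σ_i + h_i·σ_(i+1) = 6(Δ_i − Δ_(i-1)) read
  1·σ_0 + 4·σ_1 + 1·σ_2 = 6(Δ_1 - Δ_0) = -36
Natural end conditions: σ_0 = σ_2 = 0.
Solving the tridiagonal system: σ_0 = 0, σ_1 = -9, σ_2 = 0.
On [0, 1], p'(x) = b_0 + 2c_0·x + 3d_0·x² with b_0 = Δ_0 - h_0(2σ_0 + σ_1)/6 = 13/2, c_0 = σ_0/2 = 0, d_0 = (σ_1 - σ_0)/(6h_0) = -3/2. So p'(0) = 13/2.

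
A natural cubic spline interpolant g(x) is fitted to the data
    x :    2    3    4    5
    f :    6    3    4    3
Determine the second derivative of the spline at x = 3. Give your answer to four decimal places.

7.2000

Write M_i for g''(x_i). With h_i = 1, 1, 1 and divided differences Δ_i = -3, 1, -1, the continuity of g' gives the tridiagonal system
  1·M_0 + 4·M_1 + 1·M_2 = 6(Δ_1 - Δ_0) = 24
  1·M_1 + 4·M_2 + 1·M_3 = 6(Δ_2 - Δ_1) = -12
Natural end conditions: M_0 = M_3 = 0.
Forward elimination and back-substitution give M_0 = 0, M_1 = 36/5, M_2 = -24/5, M_3 = 0.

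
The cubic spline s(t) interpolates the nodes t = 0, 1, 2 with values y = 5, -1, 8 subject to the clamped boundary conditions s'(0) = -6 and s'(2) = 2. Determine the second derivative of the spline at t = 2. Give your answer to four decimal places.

-39.5000

Let M_i = s''(x_i). Step sizes h_i = 1, 1; slopes of the chords Δ_i = (y_(i+1) - y_i)/h_i = -6, 9.
  1·M_0 + 4·M_1 + 1·M_2 = 6(Δ_1 - Δ_0) = 90
Clamped end conditions give two more equations: 2h_0·M_0 + h_0·M_1 = 6(Δ_0 - s'(0)) = 0 and h_1·M_1 + 2h_1·M_2 = 6(s'(2) - Δ_1) = -42.
Hence M_0 = -37/2, M_1 = 37, M_2 = -79/2.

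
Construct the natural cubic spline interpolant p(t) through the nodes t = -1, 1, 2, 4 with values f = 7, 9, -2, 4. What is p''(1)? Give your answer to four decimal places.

-14.7429

With M_i denoting the second derivative at x_i, h_i = 2, 1, 2, and Δ_i = (y_(i+1) − y_i)/h_i = 1, -11, 3:
  2·M_0 + 6·M_1 + 1·M_2 = 6(Δ_1 - Δ_0) = -72
  1·M_1 + 6·M_2 + 2·M_3 = 6(Δ_2 - Δ_1) = 84
Natural end conditions: M_0 = M_3 = 0.
Solving the tridiagonal system: M_0 = 0, M_1 = -516/35, M_2 = 576/35, M_3 = 0.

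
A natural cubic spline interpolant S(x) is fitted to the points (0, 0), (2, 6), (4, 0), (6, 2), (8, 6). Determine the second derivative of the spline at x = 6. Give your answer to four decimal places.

-0.3750

With M_i denoting the second derivative at x_i, h_i = 2, 2, 2, 2, and Δ_i = (y_(i+1) − y_i)/h_i = 3, -3, 1, 2:
  2·M_0 + 8·M_1 + 2·M_2 = 6(Δ_1 - Δ_0) = -36
  2·M_1 + 8·M_2 + 2·M_3 = 6(Δ_2 - Δ_1) = 24
  2·M_2 + 8·M_3 + 2·M_4 = 6(Δ_3 - Δ_2) = 6
Natural end conditions: M_0 = M_4 = 0.
Solving: M_0 = 0, M_1 = -45/8, M_2 = 9/2, M_3 = -3/8, M_4 = 0.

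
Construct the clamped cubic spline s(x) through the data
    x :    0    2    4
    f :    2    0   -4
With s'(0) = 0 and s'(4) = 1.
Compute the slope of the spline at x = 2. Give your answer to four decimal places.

Put M_i = s'' at the i-th knot. Here h = (2, 2) and Δ = (-1, -2), so the interior equations h_(i-1)·M_(i-1) + 2(h_(i-1)+h_i)·M_i + h_i·M_(i+1) = 6(Δ_i − Δ_(i-1)) read
  2·M_0 + 8·M_1 + 2·M_2 = 6(Δ_1 - Δ_0) = -6
Clamped end conditions give two more equations: 2h_0·M_0 + h_0·M_1 = 6(Δ_0 - s'(0)) = -6 and h_1·M_1 + 2h_1·M_2 = 6(s'(4) - Δ_1) = 18.
Forward elimination and back-substitution give M_0 = -1/2, M_1 = -2, M_2 = 11/2.
On [2, 4], s'(x) = b_1 + 2c_1·(x - 2) + 3d_1·(x - 2)² with b_1 = Δ_1 - h_1(2M_1 + M_2)/6 = -5/2, c_1 = M_1/2 = -1, d_1 = (M_2 - M_1)/(6h_1) = 5/8. So s'(2) = -5/2.

-2.5000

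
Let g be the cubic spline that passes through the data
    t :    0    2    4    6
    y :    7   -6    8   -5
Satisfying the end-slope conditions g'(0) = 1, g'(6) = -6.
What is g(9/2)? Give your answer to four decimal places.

7.0844

Write M_i for g''(x_i). With h_i = 2, 2, 2 and divided differences Δ_i = -13/2, 7, -13/2, the continuity of g' gives the tridiagonal system
  2·M_0 + 8·M_1 + 2·M_2 = 6(Δ_1 - Δ_0) = 81
  2·M_1 + 8·M_2 + 2·M_3 = 6(Δ_2 - Δ_1) = -81
Clamped end conditions give two more equations: 2h_0·M_0 + h_0·M_1 = 6(Δ_0 - g'(0)) = -45 and h_2·M_2 + 2h_2·M_3 = 6(g'(6) - Δ_2) = 3.
Hence M_0 = -317/15, M_1 = 593/30, M_2 = -523/30, M_3 = 142/15.
On [4, 6], g(t) = 8 + 59/30·(t - 4) - 523/60·(t - 4)² + 269/120·(t - 4)³.
With (t - 4) = 1/2: g(9/2) = 2267/320.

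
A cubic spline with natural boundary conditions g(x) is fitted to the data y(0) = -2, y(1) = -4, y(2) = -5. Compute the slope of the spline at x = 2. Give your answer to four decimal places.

-0.7500

With σ_i denoting the second derivative at x_i, h_i = 1, 1, and Δ_i = (y_(i+1) − y_i)/h_i = -2, -1:
  1·σ_0 + 4·σ_1 + 1·σ_2 = 6(Δ_1 - Δ_0) = 6
Natural end conditions: σ_0 = σ_2 = 0.
Forward elimination and back-substitution give σ_0 = 0, σ_1 = 3/2, σ_2 = 0.
On [1, 2], g'(x) = b_1 + 2c_1·(x - 1) + 3d_1·(x - 1)² with b_1 = Δ_1 - h_1(2σ_1 + σ_2)/6 = -3/2, c_1 = σ_1/2 = 3/4, d_1 = (σ_2 - σ_1)/(6h_1) = -1/4. So g'(2) = -3/4.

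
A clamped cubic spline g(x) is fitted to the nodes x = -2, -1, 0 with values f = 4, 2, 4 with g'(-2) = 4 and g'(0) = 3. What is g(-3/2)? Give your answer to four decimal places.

3.7188

With M_i denoting the second derivative at x_i, h_i = 1, 1, and Δ_i = (y_(i+1) − y_i)/h_i = -2, 2:
  1·M_0 + 4·M_1 + 1·M_2 = 6(Δ_1 - Δ_0) = 24
Clamped end conditions give two more equations: 2h_0·M_0 + h_0·M_1 = 6(Δ_0 - g'(-2)) = -36 and h_1·M_1 + 2h_1·M_2 = 6(g'(0) - Δ_1) = 6.
Forward elimination and back-substitution give M_0 = -49/2, M_1 = 13, M_2 = -7/2.
On [-2, -1], g(x) = 4 + 4·(x + 2) - 49/4·(x + 2)² + 25/4·(x + 2)³.
With (x + 2) = 1/2: g(-3/2) = 119/32.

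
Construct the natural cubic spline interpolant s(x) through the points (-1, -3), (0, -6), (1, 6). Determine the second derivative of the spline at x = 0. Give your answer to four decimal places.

22.5000

Let m_i = s''(x_i). Step sizes h_i = 1, 1; slopes of the chords Δ_i = (y_(i+1) - y_i)/h_i = -3, 12.
  1·m_0 + 4·m_1 + 1·m_2 = 6(Δ_1 - Δ_0) = 90
Natural end conditions: m_0 = m_2 = 0.
Hence m_0 = 0, m_1 = 45/2, m_2 = 0.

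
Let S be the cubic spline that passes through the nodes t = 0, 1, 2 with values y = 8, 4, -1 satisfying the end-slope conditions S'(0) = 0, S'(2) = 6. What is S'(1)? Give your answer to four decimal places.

-8.2500

Write M_i for S''(x_i). With h_i = 1, 1 and divided differences Δ_i = -4, -5, the continuity of S' gives the tridiagonal system
  1·M_0 + 4·M_1 + 1·M_2 = 6(Δ_1 - Δ_0) = -6
Clamped end conditions give two more equations: 2h_0·M_0 + h_0·M_1 = 6(Δ_0 - S'(0)) = -24 and h_1·M_1 + 2h_1·M_2 = 6(S'(2) - Δ_1) = 66.
Solving: M_0 = -15/2, M_1 = -9, M_2 = 75/2.
On [1, 2], S'(t) = b_1 + 2c_1·(t - 1) + 3d_1·(t - 1)² with b_1 = Δ_1 - h_1(2M_1 + M_2)/6 = -33/4, c_1 = M_1/2 = -9/2, d_1 = (M_2 - M_1)/(6h_1) = 31/4. So S'(1) = -33/4.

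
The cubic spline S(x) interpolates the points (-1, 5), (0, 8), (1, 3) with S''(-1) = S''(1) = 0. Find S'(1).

With M_i denoting the second derivative at x_i, h_i = 1, 1, and Δ_i = (y_(i+1) − y_i)/h_i = 3, -5:
  1·M_0 + 4·M_1 + 1·M_2 = 6(Δ_1 - Δ_0) = -48
Natural end conditions: M_0 = M_2 = 0.
Solving the tridiagonal system: M_0 = 0, M_1 = -12, M_2 = 0.
On [0, 1], S'(x) = b_1 + 2c_1·x + 3d_1·x² with b_1 = Δ_1 - h_1(2M_1 + M_2)/6 = -1, c_1 = M_1/2 = -6, d_1 = (M_2 - M_1)/(6h_1) = 2. So S'(1) = -7.

-7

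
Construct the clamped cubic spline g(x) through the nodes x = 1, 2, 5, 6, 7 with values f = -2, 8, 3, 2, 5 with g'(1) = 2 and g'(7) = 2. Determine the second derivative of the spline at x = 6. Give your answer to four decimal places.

Let M_i = g''(x_i). Step sizes h_i = 1, 3, 1, 1; slopes of the chords Δ_i = (y_(i+1) - y_i)/h_i = 10, -5/3, -1, 3.
  1·M_0 + 8·M_1 + 3·M_2 = 6(Δ_1 - Δ_0) = -70
  3·M_1 + 8·M_2 + 1·M_3 = 6(Δ_2 - Δ_1) = 4
  1·M_2 + 4·M_3 + 1·M_4 = 6(Δ_3 - Δ_2) = 24
Clamped end conditions give two more equations: 2h_0·M_0 + h_0·M_1 = 6(Δ_0 - g'(1)) = 48 and h_3·M_3 + 2h_3·M_4 = 6(g'(7) - Δ_3) = -6.
Solving the tridiagonal system: M_0 = 3569/114, M_1 = -833/57, M_2 = 593/114, M_3 = 355/57, M_4 = -697/114.

6.2281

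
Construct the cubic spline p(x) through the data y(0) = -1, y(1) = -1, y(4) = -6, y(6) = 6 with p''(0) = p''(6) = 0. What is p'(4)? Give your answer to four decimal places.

Put M_i = p'' at the i-th knot. Here h = (1, 3, 2) and Δ = (0, -5/3, 6), so the interior equations h_(i-1)·M_(i-1) + 2(h_(i-1)+h_i)·M_i + h_i·M_(i+1) = 6(Δ_i − Δ_(i-1)) read
  1·M_0 + 8·M_1 + 3·M_2 = 6(Δ_1 - Δ_0) = -10
  3·M_1 + 10·M_2 + 2·M_3 = 6(Δ_2 - Δ_1) = 46
Natural end conditions: M_0 = M_3 = 0.
Forward elimination and back-substitution give M_0 = 0, M_1 = -238/71, M_2 = 398/71, M_3 = 0.
On [4, 6], p'(x) = b_2 + 2c_2·(x - 4) + 3d_2·(x - 4)² with b_2 = Δ_2 - h_2(2M_2 + M_3)/6 = 482/213, c_2 = M_2/2 = 199/71, d_2 = (M_3 - M_2)/(6h_2) = -199/426. So p'(4) = 482/213.

2.2629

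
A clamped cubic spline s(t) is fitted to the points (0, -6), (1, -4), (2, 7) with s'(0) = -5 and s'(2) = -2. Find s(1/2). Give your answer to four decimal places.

Let M_i = s''(x_i). Step sizes h_i = 1, 1; slopes of the chords Δ_i = (y_(i+1) - y_i)/h_i = 2, 11.
  1·M_0 + 4·M_1 + 1·M_2 = 6(Δ_1 - Δ_0) = 54
Clamped end conditions give two more equations: 2h_0·M_0 + h_0·M_1 = 6(Δ_0 - s'(0)) = 42 and h_1·M_1 + 2h_1·M_2 = 6(s'(2) - Δ_1) = -78.
Solving: M_0 = 9, M_1 = 24, M_2 = -51.
On [0, 1], s(t) = -6 - 5·t + 9/2·t² + 5/2·t³.
With t = 1/2: s(1/2) = -113/16.

-7.0625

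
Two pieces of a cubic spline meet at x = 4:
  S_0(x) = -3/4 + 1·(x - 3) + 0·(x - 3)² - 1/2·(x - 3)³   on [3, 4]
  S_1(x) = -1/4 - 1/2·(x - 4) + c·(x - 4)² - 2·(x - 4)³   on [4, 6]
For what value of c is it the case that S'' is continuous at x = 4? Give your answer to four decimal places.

S_0''(x) = 0 - 3·(x - 3), so S_0''(4) = -3. On the right, S_1''(4) = 2c, so c = -3/2.

-1.5000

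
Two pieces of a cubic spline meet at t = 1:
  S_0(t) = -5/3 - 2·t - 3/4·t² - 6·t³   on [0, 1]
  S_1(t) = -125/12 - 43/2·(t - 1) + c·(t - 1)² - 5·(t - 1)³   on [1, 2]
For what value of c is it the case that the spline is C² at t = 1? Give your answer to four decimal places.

S_0''(t) = -3/2 - 36·t, so S_0''(1) = -75/2. On the right, S_1''(1) = 2c, so c = -75/4.

-18.7500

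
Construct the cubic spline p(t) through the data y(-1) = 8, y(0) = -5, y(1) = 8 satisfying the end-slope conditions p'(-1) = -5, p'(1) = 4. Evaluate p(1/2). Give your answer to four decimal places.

1.0313

Write M_i for p''(x_i). With h_i = 1, 1 and divided differences Δ_i = -13, 13, the continuity of p' gives the tridiagonal system
  1·M_0 + 4·M_1 + 1·M_2 = 6(Δ_1 - Δ_0) = 156
Clamped end conditions give two more equations: 2h_0·M_0 + h_0·M_1 = 6(Δ_0 - p'(-1)) = -48 and h_1·M_1 + 2h_1·M_2 = 6(p'(1) - Δ_1) = -54.
Forward elimination and back-substitution give M_0 = -117/2, M_1 = 69, M_2 = -123/2.
On [0, 1], p(t) = -5 + 1/4·t + 69/2·t² - 87/4·t³.
With t = 1/2: p(1/2) = 33/32.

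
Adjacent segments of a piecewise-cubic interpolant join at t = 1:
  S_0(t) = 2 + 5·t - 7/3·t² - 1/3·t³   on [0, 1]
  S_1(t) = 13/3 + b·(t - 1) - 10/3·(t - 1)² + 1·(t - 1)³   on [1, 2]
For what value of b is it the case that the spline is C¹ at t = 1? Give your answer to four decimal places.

S_0'(t) = 5 - 14/3·t - 1·t², so S_0'(1) = -2/3. On the right, S_1'(1) = b, so b = -2/3.

-0.6667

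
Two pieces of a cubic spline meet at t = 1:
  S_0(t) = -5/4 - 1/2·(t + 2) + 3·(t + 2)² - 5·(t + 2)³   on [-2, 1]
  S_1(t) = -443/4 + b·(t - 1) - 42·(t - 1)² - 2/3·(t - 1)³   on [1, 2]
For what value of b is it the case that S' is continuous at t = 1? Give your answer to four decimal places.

-117.5000

S_0'(t) = -1/2 + 6·(t + 2) - 15·(t + 2)², so S_0'(1) = -235/2. On the right, S_1'(1) = b, so b = -235/2.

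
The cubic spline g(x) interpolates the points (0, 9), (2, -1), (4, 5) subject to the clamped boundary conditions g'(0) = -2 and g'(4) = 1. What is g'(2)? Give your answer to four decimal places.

-1.2500

Write m_i for g''(x_i). With h_i = 2, 2 and divided differences Δ_i = -5, 3, the continuity of g' gives the tridiagonal system
  2·m_0 + 8·m_1 + 2·m_2 = 6(Δ_1 - Δ_0) = 48
Clamped end conditions give two more equations: 2h_0·m_0 + h_0·m_1 = 6(Δ_0 - g'(0)) = -18 and h_1·m_1 + 2h_1·m_2 = 6(g'(4) - Δ_1) = -12.
Solving the tridiagonal system: m_0 = -39/4, m_1 = 21/2, m_2 = -33/4.
On [2, 4], g'(x) = b_1 + 2c_1·(x - 2) + 3d_1·(x - 2)² with b_1 = Δ_1 - h_1(2m_1 + m_2)/6 = -5/4, c_1 = m_1/2 = 21/4, d_1 = (m_2 - m_1)/(6h_1) = -25/16. So g'(2) = -5/4.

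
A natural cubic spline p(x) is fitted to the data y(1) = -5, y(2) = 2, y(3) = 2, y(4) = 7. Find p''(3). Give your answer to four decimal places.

With M_i denoting the second derivative at x_i, h_i = 1, 1, 1, and Δ_i = (y_(i+1) − y_i)/h_i = 7, 0, 5:
  1·M_0 + 4·M_1 + 1·M_2 = 6(Δ_1 - Δ_0) = -42
  1·M_1 + 4·M_2 + 1·M_3 = 6(Δ_2 - Δ_1) = 30
Natural end conditions: M_0 = M_3 = 0.
Solving the tridiagonal system: M_0 = 0, M_1 = -66/5, M_2 = 54/5, M_3 = 0.

10.8000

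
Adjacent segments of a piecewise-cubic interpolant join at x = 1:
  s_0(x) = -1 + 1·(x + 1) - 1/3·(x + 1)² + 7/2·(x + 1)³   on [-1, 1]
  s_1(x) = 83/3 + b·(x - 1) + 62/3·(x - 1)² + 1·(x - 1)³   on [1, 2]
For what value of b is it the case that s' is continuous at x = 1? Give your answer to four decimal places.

41.6667

s_0'(x) = 1 - 2/3·(x + 1) + 21/2·(x + 1)², so s_0'(1) = 125/3. On the right, s_1'(1) = b, so b = 125/3.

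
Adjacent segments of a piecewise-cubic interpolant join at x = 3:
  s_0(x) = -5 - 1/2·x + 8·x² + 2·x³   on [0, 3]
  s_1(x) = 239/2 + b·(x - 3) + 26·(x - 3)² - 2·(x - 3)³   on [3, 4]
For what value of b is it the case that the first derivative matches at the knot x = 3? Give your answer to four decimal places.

s_0'(x) = -1/2 + 16·x + 6·x², so s_0'(3) = 203/2. On the right, s_1'(3) = b, so b = 203/2.

101.5000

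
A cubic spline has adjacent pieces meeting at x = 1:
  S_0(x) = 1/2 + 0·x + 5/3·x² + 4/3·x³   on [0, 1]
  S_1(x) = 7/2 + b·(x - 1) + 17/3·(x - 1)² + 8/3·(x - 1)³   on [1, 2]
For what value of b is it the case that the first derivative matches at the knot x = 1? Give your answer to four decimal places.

S_0'(x) = 0 + 10/3·x + 4·x², so S_0'(1) = 22/3. On the right, S_1'(1) = b, so b = 22/3.

7.3333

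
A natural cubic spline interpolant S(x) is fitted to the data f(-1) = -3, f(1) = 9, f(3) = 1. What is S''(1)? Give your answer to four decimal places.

Write m_i for S''(x_i). With h_i = 2, 2 and divided differences Δ_i = 6, -4, the continuity of S' gives the tridiagonal system
  2·m_0 + 8·m_1 + 2·m_2 = 6(Δ_1 - Δ_0) = -60
Natural end conditions: m_0 = m_2 = 0.
Forward elimination and back-substitution give m_0 = 0, m_1 = -15/2, m_2 = 0.

-7.5000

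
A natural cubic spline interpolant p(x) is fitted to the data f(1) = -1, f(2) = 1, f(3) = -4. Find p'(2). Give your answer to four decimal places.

-1.5000

With M_i denoting the second derivative at x_i, h_i = 1, 1, and Δ_i = (y_(i+1) − y_i)/h_i = 2, -5:
  1·M_0 + 4·M_1 + 1·M_2 = 6(Δ_1 - Δ_0) = -42
Natural end conditions: M_0 = M_2 = 0.
Solving: M_0 = 0, M_1 = -21/2, M_2 = 0.
On [2, 3], p'(x) = b_1 + 2c_1·(x - 2) + 3d_1·(x - 2)² with b_1 = Δ_1 - h_1(2M_1 + M_2)/6 = -3/2, c_1 = M_1/2 = -21/4, d_1 = (M_2 - M_1)/(6h_1) = 7/4. So p'(2) = -3/2.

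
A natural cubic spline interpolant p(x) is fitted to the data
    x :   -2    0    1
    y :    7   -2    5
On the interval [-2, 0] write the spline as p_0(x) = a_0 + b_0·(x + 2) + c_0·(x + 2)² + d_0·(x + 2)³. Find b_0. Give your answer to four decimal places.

Let m_i = p''(x_i). Step sizes h_i = 2, 1; slopes of the chords Δ_i = (y_(i+1) - y_i)/h_i = -9/2, 7.
  2·m_0 + 6·m_1 + 1·m_2 = 6(Δ_1 - Δ_0) = 69
Natural end conditions: m_0 = m_2 = 0.
Hence m_0 = 0, m_1 = 23/2, m_2 = 0.
On [-2, 0], with p_0(x) = a_0 + b_0·(x + 2) + c_0·(x + 2)² + d_0·(x + 2)³: c_0 = m_0/2 = 0, d_0 = (m_1 - m_0)/(6h_0) = 23/24, b_0 = Δ_0 - h_0(2m_0 + m_1)/6 = -25/3.

-8.3333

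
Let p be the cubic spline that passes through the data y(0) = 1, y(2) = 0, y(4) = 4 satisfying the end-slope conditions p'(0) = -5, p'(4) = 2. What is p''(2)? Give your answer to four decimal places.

0.2500

Put M_i = p'' at the i-th knot. Here h = (2, 2) and Δ = (-1/2, 2), so the interior equations h_(i-1)·M_(i-1) + 2(h_(i-1)+h_i)·M_i + h_i·M_(i+1) = 6(Δ_i − Δ_(i-1)) read
  2·M_0 + 8·M_1 + 2·M_2 = 6(Δ_1 - Δ_0) = 15
Clamped end conditions give two more equations: 2h_0·M_0 + h_0·M_1 = 6(Δ_0 - p'(0)) = 27 and h_1·M_1 + 2h_1·M_2 = 6(p'(4) - Δ_1) = 0.
Solving: M_0 = 53/8, M_1 = 1/4, M_2 = -1/8.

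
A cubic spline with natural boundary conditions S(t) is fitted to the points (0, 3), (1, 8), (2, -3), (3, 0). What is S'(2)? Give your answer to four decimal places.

-6.6000

With M_i denoting the second derivative at x_i, h_i = 1, 1, 1, and Δ_i = (y_(i+1) − y_i)/h_i = 5, -11, 3:
  1·M_0 + 4·M_1 + 1·M_2 = 6(Δ_1 - Δ_0) = -96
  1·M_1 + 4·M_2 + 1·M_3 = 6(Δ_2 - Δ_1) = 84
Natural end conditions: M_0 = M_3 = 0.
Solving the tridiagonal system: M_0 = 0, M_1 = -156/5, M_2 = 144/5, M_3 = 0.
On [2, 3], S'(t) = b_2 + 2c_2·(t - 2) + 3d_2·(t - 2)² with b_2 = Δ_2 - h_2(2M_2 + M_3)/6 = -33/5, c_2 = M_2/2 = 72/5, d_2 = (M_3 - M_2)/(6h_2) = -24/5. So S'(2) = -33/5.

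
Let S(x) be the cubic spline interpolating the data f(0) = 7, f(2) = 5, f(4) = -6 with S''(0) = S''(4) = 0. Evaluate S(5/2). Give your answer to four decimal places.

2.9883

Write m_i for S''(x_i). With h_i = 2, 2 and divided differences Δ_i = -1, -11/2, the continuity of S' gives the tridiagonal system
  2·m_0 + 8·m_1 + 2·m_2 = 6(Δ_1 - Δ_0) = -27
Natural end conditions: m_0 = m_2 = 0.
Hence m_0 = 0, m_1 = -27/8, m_2 = 0.
On [2, 4], S(x) = 5 - 13/4·(x - 2) - 27/16·(x - 2)² + 9/32·(x - 2)³.
With (x - 2) = 1/2: S(5/2) = 765/256.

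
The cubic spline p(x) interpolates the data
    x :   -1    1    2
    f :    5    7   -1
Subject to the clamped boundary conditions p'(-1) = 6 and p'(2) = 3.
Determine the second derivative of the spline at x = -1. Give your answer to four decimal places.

Put M_i = p'' at the i-th knot. Here h = (2, 1) and Δ = (1, -8), so the interior equations h_(i-1)·M_(i-1) + 2(h_(i-1)+h_i)·M_i + h_i·M_(i+1) = 6(Δ_i − Δ_(i-1)) read
  2·M_0 + 6·M_1 + 1·M_2 = 6(Δ_1 - Δ_0) = -54
Clamped end conditions give two more equations: 2h_0·M_0 + h_0·M_1 = 6(Δ_0 - p'(-1)) = -30 and h_1·M_1 + 2h_1·M_2 = 6(p'(2) - Δ_1) = 66.
Forward elimination and back-substitution give M_0 = 1/2, M_1 = -16, M_2 = 41.

0.5000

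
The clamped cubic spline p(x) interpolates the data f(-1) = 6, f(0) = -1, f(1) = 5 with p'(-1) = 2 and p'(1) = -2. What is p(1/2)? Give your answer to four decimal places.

2.1563

With M_i denoting the second derivative at x_i, h_i = 1, 1, and Δ_i = (y_(i+1) − y_i)/h_i = -7, 6:
  1·M_0 + 4·M_1 + 1·M_2 = 6(Δ_1 - Δ_0) = 78
Clamped end conditions give two more equations: 2h_0·M_0 + h_0·M_1 = 6(Δ_0 - p'(-1)) = -54 and h_1·M_1 + 2h_1·M_2 = 6(p'(1) - Δ_1) = -48.
Hence M_0 = -97/2, M_1 = 43, M_2 = -91/2.
On [0, 1], p(x) = -1 - 3/4·x + 43/2·x² - 59/4·x³.
With x = 1/2: p(1/2) = 69/32.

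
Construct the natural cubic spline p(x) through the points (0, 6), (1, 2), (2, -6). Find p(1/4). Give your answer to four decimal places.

5.2344

Put m_i = p'' at the i-th knot. Here h = (1, 1) and Δ = (-4, -8), so the interior equations h_(i-1)·m_(i-1) + 2(h_(i-1)+h_i)·m_i + h_i·m_(i+1) = 6(Δ_i − Δ_(i-1)) read
  1·m_0 + 4·m_1 + 1·m_2 = 6(Δ_1 - Δ_0) = -24
Natural end conditions: m_0 = m_2 = 0.
Forward elimination and back-substitution give m_0 = 0, m_1 = -6, m_2 = 0.
On [0, 1], p(x) = 6 - 3·x + 0·x² - 1·x³.
With x = 1/4: p(1/4) = 335/64.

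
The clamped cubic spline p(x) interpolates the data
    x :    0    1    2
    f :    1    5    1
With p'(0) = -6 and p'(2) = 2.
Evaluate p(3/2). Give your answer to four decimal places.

2.8750

Write m_i for p''(x_i). With h_i = 1, 1 and divided differences Δ_i = 4, -4, the continuity of p' gives the tridiagonal system
  1·m_0 + 4·m_1 + 1·m_2 = 6(Δ_1 - Δ_0) = -48
Clamped end conditions give two more equations: 2h_0·m_0 + h_0·m_1 = 6(Δ_0 - p'(0)) = 60 and h_1·m_1 + 2h_1·m_2 = 6(p'(2) - Δ_1) = 36.
Hence m_0 = 46, m_1 = -32, m_2 = 34.
On [1, 2], p(x) = 5 + 1·(x - 1) - 16·(x - 1)² + 11·(x - 1)³.
With (x - 1) = 1/2: p(3/2) = 23/8.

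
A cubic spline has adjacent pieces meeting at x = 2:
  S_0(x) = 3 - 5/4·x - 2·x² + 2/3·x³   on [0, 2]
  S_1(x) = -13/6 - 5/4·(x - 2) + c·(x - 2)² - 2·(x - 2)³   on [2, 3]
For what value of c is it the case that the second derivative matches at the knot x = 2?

S_0''(x) = -4 + 4·x, so S_0''(2) = 4. On the right, S_1''(2) = 2c, so c = 2.

2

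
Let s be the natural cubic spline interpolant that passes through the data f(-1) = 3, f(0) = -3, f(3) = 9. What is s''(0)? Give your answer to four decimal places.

7.5000

Write M_i for s''(x_i). With h_i = 1, 3 and divided differences Δ_i = -6, 4, the continuity of s' gives the tridiagonal system
  1·M_0 + 8·M_1 + 3·M_2 = 6(Δ_1 - Δ_0) = 60
Natural end conditions: M_0 = M_2 = 0.
Forward elimination and back-substitution give M_0 = 0, M_1 = 15/2, M_2 = 0.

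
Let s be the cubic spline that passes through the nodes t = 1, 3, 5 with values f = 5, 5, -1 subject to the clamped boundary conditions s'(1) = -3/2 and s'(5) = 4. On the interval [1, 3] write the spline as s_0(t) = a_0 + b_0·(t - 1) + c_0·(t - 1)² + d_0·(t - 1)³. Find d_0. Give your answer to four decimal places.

-1.0938

Write m_i for s''(x_i). With h_i = 2, 2 and divided differences Δ_i = 0, -3, the continuity of s' gives the tridiagonal system
  2·m_0 + 8·m_1 + 2·m_2 = 6(Δ_1 - Δ_0) = -18
Clamped end conditions give two more equations: 2h_0·m_0 + h_0·m_1 = 6(Δ_0 - s'(1)) = 9 and h_1·m_1 + 2h_1·m_2 = 6(s'(5) - Δ_1) = 42.
Forward elimination and back-substitution give m_0 = 47/8, m_1 = -29/4, m_2 = 113/8.
On [1, 3], with s_0(t) = a_0 + b_0·(t - 1) + c_0·(t - 1)² + d_0·(t - 1)³: c_0 = m_0/2 = 47/16, d_0 = (m_1 - m_0)/(6h_0) = -35/32, b_0 = Δ_0 - h_0(2m_0 + m_1)/6 = -3/2.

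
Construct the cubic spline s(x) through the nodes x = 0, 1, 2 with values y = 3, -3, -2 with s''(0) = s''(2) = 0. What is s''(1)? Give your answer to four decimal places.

Write m_i for s''(x_i). With h_i = 1, 1 and divided differences Δ_i = -6, 1, the continuity of s' gives the tridiagonal system
  1·m_0 + 4·m_1 + 1·m_2 = 6(Δ_1 - Δ_0) = 42
Natural end conditions: m_0 = m_2 = 0.
Hence m_0 = 0, m_1 = 21/2, m_2 = 0.

10.5000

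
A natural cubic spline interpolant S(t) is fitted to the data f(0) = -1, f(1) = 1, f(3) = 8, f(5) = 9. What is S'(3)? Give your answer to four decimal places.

2.4091

Put M_i = S'' at the i-th knot. Here h = (1, 2, 2) and Δ = (2, 7/2, 1/2), so the interior equations h_(i-1)·M_(i-1) + 2(h_(i-1)+h_i)·M_i + h_i·M_(i+1) = 6(Δ_i − Δ_(i-1)) read
  1·M_0 + 6·M_1 + 2·M_2 = 6(Δ_1 - Δ_0) = 9
  2·M_1 + 8·M_2 + 2·M_3 = 6(Δ_2 - Δ_1) = -18
Natural end conditions: M_0 = M_3 = 0.
Forward elimination and back-substitution give M_0 = 0, M_1 = 27/11, M_2 = -63/22, M_3 = 0.
On [3, 5], S'(t) = b_2 + 2c_2·(t - 3) + 3d_2·(t - 3)² with b_2 = Δ_2 - h_2(2M_2 + M_3)/6 = 53/22, c_2 = M_2/2 = -63/44, d_2 = (M_3 - M_2)/(6h_2) = 21/88. So S'(3) = 53/22.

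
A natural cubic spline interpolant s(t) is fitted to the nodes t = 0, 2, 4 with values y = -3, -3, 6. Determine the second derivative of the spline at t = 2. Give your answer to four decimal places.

3.3750

Let M_i = s''(x_i). Step sizes h_i = 2, 2; slopes of the chords Δ_i = (y_(i+1) - y_i)/h_i = 0, 9/2.
  2·M_0 + 8·M_1 + 2·M_2 = 6(Δ_1 - Δ_0) = 27
Natural end conditions: M_0 = M_2 = 0.
Solving the tridiagonal system: M_0 = 0, M_1 = 27/8, M_2 = 0.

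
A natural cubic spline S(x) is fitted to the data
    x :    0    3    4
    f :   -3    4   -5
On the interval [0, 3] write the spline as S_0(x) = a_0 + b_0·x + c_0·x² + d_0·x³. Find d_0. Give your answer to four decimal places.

-0.4722

Write m_i for S''(x_i). With h_i = 3, 1 and divided differences Δ_i = 7/3, -9, the continuity of S' gives the tridiagonal system
  3·m_0 + 8·m_1 + 1·m_2 = 6(Δ_1 - Δ_0) = -68
Natural end conditions: m_0 = m_2 = 0.
Solving the tridiagonal system: m_0 = 0, m_1 = -17/2, m_2 = 0.
On [0, 3], with S_0(x) = a_0 + b_0·x + c_0·x² + d_0·x³: c_0 = m_0/2 = 0, d_0 = (m_1 - m_0)/(6h_0) = -17/36, b_0 = Δ_0 - h_0(2m_0 + m_1)/6 = 79/12.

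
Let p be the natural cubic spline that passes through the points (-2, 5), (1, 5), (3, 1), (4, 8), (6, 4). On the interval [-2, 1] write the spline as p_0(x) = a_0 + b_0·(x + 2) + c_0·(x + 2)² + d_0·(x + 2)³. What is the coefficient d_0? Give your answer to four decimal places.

Let σ_i = p''(x_i). Step sizes h_i = 3, 2, 1, 2; slopes of the chords Δ_i = (y_(i+1) - y_i)/h_i = 0, -2, 7, -2.
  3·σ_0 + 10·σ_1 + 2·σ_2 = 6(Δ_1 - Δ_0) = -12
  2·σ_1 + 6·σ_2 + 1·σ_3 = 6(Δ_2 - Δ_1) = 54
  1·σ_2 + 6·σ_3 + 2·σ_4 = 6(Δ_3 - Δ_2) = -54
Natural end conditions: σ_0 = σ_4 = 0.
Solving the tridiagonal system: σ_0 = 0, σ_1 = -588/163, σ_2 = 1962/163, σ_3 = -1794/163, σ_4 = 0.
On [-2, 1], with p_0(x) = a_0 + b_0·(x + 2) + c_0·(x + 2)² + d_0·(x + 2)³: c_0 = σ_0/2 = 0, d_0 = (σ_1 - σ_0)/(6h_0) = -98/489, b_0 = Δ_0 - h_0(2σ_0 + σ_1)/6 = 294/163.

-0.2004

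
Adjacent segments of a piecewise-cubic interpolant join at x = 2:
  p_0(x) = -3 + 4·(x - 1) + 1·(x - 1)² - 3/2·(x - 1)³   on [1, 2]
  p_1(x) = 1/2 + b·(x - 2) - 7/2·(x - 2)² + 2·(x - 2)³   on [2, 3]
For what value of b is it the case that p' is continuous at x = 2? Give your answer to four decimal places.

p_0'(x) = 4 + 2·(x - 1) - 9/2·(x - 1)², so p_0'(2) = 3/2. On the right, p_1'(2) = b, so b = 3/2.

1.5000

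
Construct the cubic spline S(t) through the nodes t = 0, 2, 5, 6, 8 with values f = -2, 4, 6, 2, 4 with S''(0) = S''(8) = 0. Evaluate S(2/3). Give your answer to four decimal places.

0.0304

Write m_i for S''(x_i). With h_i = 2, 3, 1, 2 and divided differences Δ_i = 3, 2/3, -4, 1, the continuity of S' gives the tridiagonal system
  2·m_0 + 10·m_1 + 3·m_2 = 6(Δ_1 - Δ_0) = -14
  3·m_1 + 8·m_2 + 1·m_3 = 6(Δ_2 - Δ_1) = -28
  1·m_2 + 6·m_3 + 2·m_4 = 6(Δ_3 - Δ_2) = 30
Natural end conditions: m_0 = m_4 = 0.
Solving: m_0 = 0, m_1 = -2/13, m_2 = -54/13, m_3 = 74/13, m_4 = 0.
On [0, 2], S(t) = -2 + 119/39·t + 0·t² - 1/78·t³.
With t = 2/3: S(2/3) = 32/1053.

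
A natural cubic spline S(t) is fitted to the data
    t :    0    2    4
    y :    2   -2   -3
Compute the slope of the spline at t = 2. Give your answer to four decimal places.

-1.2500

Let M_i = S''(x_i). Step sizes h_i = 2, 2; slopes of the chords Δ_i = (y_(i+1) - y_i)/h_i = -2, -1/2.
  2·M_0 + 8·M_1 + 2·M_2 = 6(Δ_1 - Δ_0) = 9
Natural end conditions: M_0 = M_2 = 0.
Hence M_0 = 0, M_1 = 9/8, M_2 = 0.
On [2, 4], S'(t) = b_1 + 2c_1·(t - 2) + 3d_1·(t - 2)² with b_1 = Δ_1 - h_1(2M_1 + M_2)/6 = -5/4, c_1 = M_1/2 = 9/16, d_1 = (M_2 - M_1)/(6h_1) = -3/32. So S'(2) = -5/4.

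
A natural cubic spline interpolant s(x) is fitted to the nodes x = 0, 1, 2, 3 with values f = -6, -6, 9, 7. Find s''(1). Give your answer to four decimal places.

30.8000

Put σ_i = s'' at the i-th knot. Here h = (1, 1, 1) and Δ = (0, 15, -2), so the interior equations h_(i-1)·σ_(i-1) + 2(h_(i-1)+h_i)·σ_i + h_i·σ_(i+1) = 6(Δ_i − Δ_(i-1)) read
  1·σ_0 + 4·σ_1 + 1·σ_2 = 6(Δ_1 - Δ_0) = 90
  1·σ_1 + 4·σ_2 + 1·σ_3 = 6(Δ_2 - Δ_1) = -102
Natural end conditions: σ_0 = σ_3 = 0.
Forward elimination and back-substitution give σ_0 = 0, σ_1 = 154/5, σ_2 = -166/5, σ_3 = 0.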